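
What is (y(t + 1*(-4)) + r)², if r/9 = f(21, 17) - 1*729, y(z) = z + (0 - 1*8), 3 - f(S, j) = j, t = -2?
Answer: 44903401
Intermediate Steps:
f(S, j) = 3 - j
y(z) = -8 + z (y(z) = z + (0 - 8) = z - 8 = -8 + z)
r = -6687 (r = 9*((3 - 1*17) - 1*729) = 9*((3 - 17) - 729) = 9*(-14 - 729) = 9*(-743) = -6687)
(y(t + 1*(-4)) + r)² = ((-8 + (-2 + 1*(-4))) - 6687)² = ((-8 + (-2 - 4)) - 6687)² = ((-8 - 6) - 6687)² = (-14 - 6687)² = (-6701)² = 44903401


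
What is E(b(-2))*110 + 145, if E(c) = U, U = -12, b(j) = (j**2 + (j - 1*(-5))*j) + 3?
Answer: -1175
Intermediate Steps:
b(j) = 3 + j**2 + j*(5 + j) (b(j) = (j**2 + (j + 5)*j) + 3 = (j**2 + (5 + j)*j) + 3 = (j**2 + j*(5 + j)) + 3 = 3 + j**2 + j*(5 + j))
E(c) = -12
E(b(-2))*110 + 145 = -12*110 + 145 = -1320 + 145 = -1175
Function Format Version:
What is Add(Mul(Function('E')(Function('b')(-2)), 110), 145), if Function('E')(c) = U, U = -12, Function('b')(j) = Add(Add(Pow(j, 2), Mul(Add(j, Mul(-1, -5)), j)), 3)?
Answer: -1175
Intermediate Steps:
Function('b')(j) = Add(3, Pow(j, 2), Mul(j, Add(5, j))) (Function('b')(j) = Add(Add(Pow(j, 2), Mul(Add(j, 5), j)), 3) = Add(Add(Pow(j, 2), Mul(Add(5, j), j)), 3) = Add(Add(Pow(j, 2), Mul(j, Add(5, j))), 3) = Add(3, Pow(j, 2), Mul(j, Add(5, j))))
Function('E')(c) = -12
Add(Mul(Function('E')(Function('b')(-2)), 110), 145) = Add(Mul(-12, 110), 145) = Add(-1320, 145) = -1175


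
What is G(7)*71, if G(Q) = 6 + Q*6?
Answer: 3408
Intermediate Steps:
G(Q) = 6 + 6*Q
G(7)*71 = (6 + 6*7)*71 = (6 + 42)*71 = 48*71 = 3408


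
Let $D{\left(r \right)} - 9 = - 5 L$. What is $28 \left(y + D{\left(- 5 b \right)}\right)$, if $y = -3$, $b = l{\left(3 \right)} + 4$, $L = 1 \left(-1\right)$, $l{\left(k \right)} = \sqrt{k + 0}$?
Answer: $308$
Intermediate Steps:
$l{\left(k \right)} = \sqrt{k}$
$L = -1$
$b = 4 + \sqrt{3}$ ($b = \sqrt{3} + 4 = 4 + \sqrt{3} \approx 5.732$)
$D{\left(r \right)} = 14$ ($D{\left(r \right)} = 9 - -5 = 9 + 5 = 14$)
$28 \left(y + D{\left(- 5 b \right)}\right) = 28 \left(-3 + 14\right) = 28 \cdot 11 = 308$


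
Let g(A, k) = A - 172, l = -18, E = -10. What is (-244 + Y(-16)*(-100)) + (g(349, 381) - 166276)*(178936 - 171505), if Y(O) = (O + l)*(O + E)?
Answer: -1234370313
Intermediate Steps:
g(A, k) = -172 + A
Y(O) = (-18 + O)*(-10 + O) (Y(O) = (O - 18)*(O - 10) = (-18 + O)*(-10 + O))
(-244 + Y(-16)*(-100)) + (g(349, 381) - 166276)*(178936 - 171505) = (-244 + (180 + (-16)**2 - 28*(-16))*(-100)) + ((-172 + 349) - 166276)*(178936 - 171505) = (-244 + (180 + 256 + 448)*(-100)) + (177 - 166276)*7431 = (-244 + 884*(-100)) - 166099*7431 = (-244 - 88400) - 1234281669 = -88644 - 1234281669 = -1234370313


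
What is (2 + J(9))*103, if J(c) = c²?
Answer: 8549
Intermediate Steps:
(2 + J(9))*103 = (2 + 9²)*103 = (2 + 81)*103 = 83*103 = 8549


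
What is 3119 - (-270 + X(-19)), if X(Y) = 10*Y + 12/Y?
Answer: 68013/19 ≈ 3579.6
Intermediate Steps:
3119 - (-270 + X(-19)) = 3119 - (-270 + (10*(-19) + 12/(-19))) = 3119 - (-270 + (-190 + 12*(-1/19))) = 3119 - (-270 + (-190 - 12/19)) = 3119 - (-270 - 3622/19) = 3119 - 1*(-8752/19) = 3119 + 8752/19 = 68013/19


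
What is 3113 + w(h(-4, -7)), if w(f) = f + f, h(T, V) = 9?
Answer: 3131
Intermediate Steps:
w(f) = 2*f
3113 + w(h(-4, -7)) = 3113 + 2*9 = 3113 + 18 = 3131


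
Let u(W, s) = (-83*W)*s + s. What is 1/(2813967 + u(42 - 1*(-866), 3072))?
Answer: -1/228701169 ≈ -4.3725e-9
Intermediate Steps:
u(W, s) = s - 83*W*s (u(W, s) = -83*W*s + s = s - 83*W*s)
1/(2813967 + u(42 - 1*(-866), 3072)) = 1/(2813967 + 3072*(1 - 83*(42 - 1*(-866)))) = 1/(2813967 + 3072*(1 - 83*(42 + 866))) = 1/(2813967 + 3072*(1 - 83*908)) = 1/(2813967 + 3072*(1 - 75364)) = 1/(2813967 + 3072*(-75363)) = 1/(2813967 - 231515136) = 1/(-228701169) = -1/228701169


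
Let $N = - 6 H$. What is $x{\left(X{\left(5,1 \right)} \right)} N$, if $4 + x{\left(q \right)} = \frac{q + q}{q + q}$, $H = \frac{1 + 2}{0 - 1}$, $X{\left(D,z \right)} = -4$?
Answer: $-54$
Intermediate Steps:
$H = -3$ ($H = \frac{3}{-1} = 3 \left(-1\right) = -3$)
$x{\left(q \right)} = -3$ ($x{\left(q \right)} = -4 + \frac{q + q}{q + q} = -4 + \frac{2 q}{2 q} = -4 + 2 q \frac{1}{2 q} = -4 + 1 = -3$)
$N = 18$ ($N = \left(-6\right) \left(-3\right) = 18$)
$x{\left(X{\left(5,1 \right)} \right)} N = \left(-3\right) 18 = -54$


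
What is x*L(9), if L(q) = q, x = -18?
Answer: -162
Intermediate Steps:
x*L(9) = -18*9 = -162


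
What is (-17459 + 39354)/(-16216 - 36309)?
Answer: -4379/10505 ≈ -0.41685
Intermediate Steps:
(-17459 + 39354)/(-16216 - 36309) = 21895/(-52525) = 21895*(-1/52525) = -4379/10505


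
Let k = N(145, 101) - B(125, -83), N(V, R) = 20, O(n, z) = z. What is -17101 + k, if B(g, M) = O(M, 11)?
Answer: -17092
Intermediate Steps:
B(g, M) = 11
k = 9 (k = 20 - 1*11 = 20 - 11 = 9)
-17101 + k = -17101 + 9 = -17092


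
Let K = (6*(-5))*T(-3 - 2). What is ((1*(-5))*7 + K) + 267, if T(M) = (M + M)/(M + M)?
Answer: 202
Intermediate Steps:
T(M) = 1 (T(M) = (2*M)/((2*M)) = (2*M)*(1/(2*M)) = 1)
K = -30 (K = (6*(-5))*1 = -30*1 = -30)
((1*(-5))*7 + K) + 267 = ((1*(-5))*7 - 30) + 267 = (-5*7 - 30) + 267 = (-35 - 30) + 267 = -65 + 267 = 202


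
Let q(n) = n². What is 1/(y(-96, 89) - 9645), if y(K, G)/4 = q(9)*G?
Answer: 1/19191 ≈ 5.2108e-5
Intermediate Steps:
y(K, G) = 324*G (y(K, G) = 4*(9²*G) = 4*(81*G) = 324*G)
1/(y(-96, 89) - 9645) = 1/(324*89 - 9645) = 1/(28836 - 9645) = 1/19191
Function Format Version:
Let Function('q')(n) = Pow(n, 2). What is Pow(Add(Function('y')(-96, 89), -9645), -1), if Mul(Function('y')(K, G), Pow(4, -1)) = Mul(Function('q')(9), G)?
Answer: Rational(1, 19191) ≈ 5.2108e-5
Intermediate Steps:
Function('y')(K, G) = Mul(324, G) (Function('y')(K, G) = Mul(4, Mul(Pow(9, 2), G)) = Mul(4, Mul(81, G)) = Mul(324, G))
Pow(Add(Function('y')(-96, 89), -9645), -1) = Pow(Add(Mul(324, 89), -9645), -1) = Pow(Add(28836, -9645), -1) = Pow(19191, -1) = Rational(1, 19191)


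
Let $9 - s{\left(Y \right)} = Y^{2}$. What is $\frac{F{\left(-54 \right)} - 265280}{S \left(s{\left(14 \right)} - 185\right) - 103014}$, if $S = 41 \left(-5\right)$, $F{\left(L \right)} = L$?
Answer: $\frac{132667}{13377} \approx 9.9175$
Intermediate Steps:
$s{\left(Y \right)} = 9 - Y^{2}$
$S = -205$
$\frac{F{\left(-54 \right)} - 265280}{S \left(s{\left(14 \right)} - 185\right) - 103014} = \frac{-54 - 265280}{- 205 \left(\left(9 - 14^{2}\right) - 185\right) - 103014} = - \frac{265334}{- 205 \left(\left(9 - 196\right) - 185\right) - 103014} = - \frac{265334}{- 205 \left(-187 - 185\right) - 103014} = - \frac{265334}{\left(-205\right) \left(-372\right) - 103014} = - \frac{265334}{76260 - 103014} = - \frac{265334}{-26754} = \left(-265334\right) \left(- \frac{1}{26754}\right) = \frac{132667}{13377}$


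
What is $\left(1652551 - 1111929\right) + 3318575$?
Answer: $3859197$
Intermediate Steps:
$\left(1652551 - 1111929\right) + 3318575 = 540622 + 3318575 = 3859197$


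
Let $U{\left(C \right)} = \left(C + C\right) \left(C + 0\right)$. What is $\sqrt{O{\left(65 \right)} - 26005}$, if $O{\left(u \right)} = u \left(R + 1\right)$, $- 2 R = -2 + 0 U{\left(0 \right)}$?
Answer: $15 i \sqrt{115} \approx 160.86 i$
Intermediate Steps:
$U{\left(C \right)} = 2 C^{2}$ ($U{\left(C \right)} = 2 C C = 2 C^{2}$)
$R = 1$ ($R = - \frac{-2 + 0 \cdot 2 \cdot 0^{2}}{2} = - \frac{-2 + 0 \cdot 2 \cdot 0}{2} = - \frac{-2 + 0 \cdot 0}{2} = - \frac{-2 + 0}{2} = \left(- \frac{1}{2}\right) \left(-2\right) = 1$)
$O{\left(u \right)} = 2 u$ ($O{\left(u \right)} = u \left(1 + 1\right) = u 2 = 2 u$)
$\sqrt{O{\left(65 \right)} - 26005} = \sqrt{2 \cdot 65 - 26005} = \sqrt{130 - 26005} = \sqrt{-25875} = 15 i \sqrt{115}$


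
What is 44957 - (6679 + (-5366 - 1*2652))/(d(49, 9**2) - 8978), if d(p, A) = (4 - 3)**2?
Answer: 403577650/8977 ≈ 44957.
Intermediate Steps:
d(p, A) = 1 (d(p, A) = 1**2 = 1)
44957 - (6679 + (-5366 - 1*2652))/(d(49, 9**2) - 8978) = 44957 - (6679 + (-5366 - 1*2652))/(1 - 8978) = 44957 - (6679 + (-5366 - 2652))/(-8977) = 44957 - (6679 - 8018)*(-1)/8977 = 44957 - (-1339)*(-1)/8977 = 44957 - 1*1339/8977 = 44957 - 1339/8977 = 403577650/8977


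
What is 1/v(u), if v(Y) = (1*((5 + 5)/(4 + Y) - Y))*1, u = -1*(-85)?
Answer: -89/7555 ≈ -0.011780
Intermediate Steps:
u = 85
v(Y) = -Y + 10/(4 + Y) (v(Y) = (1*(10/(4 + Y) - Y))*1 = (1*(-Y + 10/(4 + Y)))*1 = (-Y + 10/(4 + Y))*1 = -Y + 10/(4 + Y))
1/v(u) = 1/((10 - 1*85**2 - 4*85)/(4 + 85)) = 1/((10 - 1*7225 - 340)/89) = 1/((10 - 7225 - 340)/89) = 1/((1/89)*(-7555)) = 1/(-7555/89) = -89/7555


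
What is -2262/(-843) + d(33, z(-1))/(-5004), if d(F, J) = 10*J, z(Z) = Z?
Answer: 1887913/703062 ≈ 2.6853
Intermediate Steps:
-2262/(-843) + d(33, z(-1))/(-5004) = -2262/(-843) + (10*(-1))/(-5004) = -2262*(-1/843) - 10*(-1/5004) = 754/281 + 5/2502 = 1887913/703062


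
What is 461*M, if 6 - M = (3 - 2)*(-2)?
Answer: 3688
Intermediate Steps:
M = 8 (M = 6 - (3 - 2)*(-2) = 6 - (-2) = 6 - 1*(-2) = 6 + 2 = 8)
461*M = 461*8 = 3688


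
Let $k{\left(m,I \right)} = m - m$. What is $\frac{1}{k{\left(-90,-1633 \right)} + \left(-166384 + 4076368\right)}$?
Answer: $\frac{1}{3909984} \approx 2.5576 \cdot 10^{-7}$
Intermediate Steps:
$k{\left(m,I \right)} = 0$
$\frac{1}{k{\left(-90,-1633 \right)} + \left(-166384 + 4076368\right)} = \frac{1}{0 + \left(-166384 + 4076368\right)} = \frac{1}{0 + 3909984} = \frac{1}{3909984}$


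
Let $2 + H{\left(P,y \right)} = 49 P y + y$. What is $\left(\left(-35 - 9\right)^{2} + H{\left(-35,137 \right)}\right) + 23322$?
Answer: $-209562$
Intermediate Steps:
$H{\left(P,y \right)} = -2 + y + 49 P y$ ($H{\left(P,y \right)} = -2 + \left(49 P y + y\right) = -2 + \left(y + 49 P y\right) = -2 + y + 49 P y$)
$\left(\left(-35 - 9\right)^{2} + H{\left(-35,137 \right)}\right) + 23322 = \left(\left(-35 - 9\right)^{2} + \left(-2 + 137 + 49 \left(-35\right) 137\right)\right) + 23322 = \left(\left(-44\right)^{2} - 234820\right) + 23322 = \left(1936 - 234820\right) + 23322 = -232884 + 23322 = -209562$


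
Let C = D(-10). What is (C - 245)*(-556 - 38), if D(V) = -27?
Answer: 161568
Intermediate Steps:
C = -27
(C - 245)*(-556 - 38) = (-27 - 245)*(-556 - 38) = -272*(-594) = 161568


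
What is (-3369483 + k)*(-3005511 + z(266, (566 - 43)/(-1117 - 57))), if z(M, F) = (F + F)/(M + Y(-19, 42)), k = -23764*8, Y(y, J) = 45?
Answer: 1953068162639779250/182557 ≈ 1.0698e+13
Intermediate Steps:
k = -190112
z(M, F) = 2*F/(45 + M) (z(M, F) = (F + F)/(M + 45) = (2*F)/(45 + M) = 2*F/(45 + M))
(-3369483 + k)*(-3005511 + z(266, (566 - 43)/(-1117 - 57))) = (-3369483 - 190112)*(-3005511 + 2*((566 - 43)/(-1117 - 57))/(45 + 266)) = -3559595*(-3005511 + 2*(523/(-1174))/311) = -3559595*(-3005511 + 2*(523*(-1/1174))*(1/311)) = -3559595*(-3005511 + 2*(-523/1174)*(1/311)) = -3559595*(-3005511 - 523/182557) = -3559595*(-548677072150/182557) = 1953068162639779250/182557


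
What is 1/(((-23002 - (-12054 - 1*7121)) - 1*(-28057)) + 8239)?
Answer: 1/32469 ≈ 3.0799e-5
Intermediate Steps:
1/(((-23002 - (-12054 - 1*7121)) - 1*(-28057)) + 8239) = 1/(((-23002 - (-12054 - 7121)) + 28057) + 8239) = 1/(((-23002 - 1*(-19175)) + 28057) + 8239) = 1/(((-23002 + 19175) + 28057) + 8239) = 1/((-3827 + 28057) + 8239) = 1/(24230 + 8239) = 1/32469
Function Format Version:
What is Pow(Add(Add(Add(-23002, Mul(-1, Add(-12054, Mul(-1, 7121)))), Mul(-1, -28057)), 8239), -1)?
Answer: Rational(1, 32469) ≈ 3.0799e-5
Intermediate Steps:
Pow(Add(Add(Add(-23002, Mul(-1, Add(-12054, Mul(-1, 7121)))), Mul(-1, -28057)), 8239), -1) = Pow(Add(Add(Add(-23002, Mul(-1, Add(-12054, -7121))), 28057), 8239), -1) = Pow(Add(Add(Add(-23002, Mul(-1, -19175)), 28057), 8239), -1) = Pow(Add(Add(Add(-23002, 19175), 28057), 8239), -1) = Pow(Add(Add(-3827, 28057), 8239), -1) = Pow(Add(24230, 8239), -1) = Pow(32469, -1) = Rational(1, 32469)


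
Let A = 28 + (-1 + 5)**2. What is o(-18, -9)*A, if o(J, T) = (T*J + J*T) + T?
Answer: 13860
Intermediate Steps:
A = 44 (A = 28 + 4**2 = 28 + 16 = 44)
o(J, T) = T + 2*J*T (o(J, T) = (J*T + J*T) + T = 2*J*T + T = T + 2*J*T)
o(-18, -9)*A = -9*(1 + 2*(-18))*44 = -9*(1 - 36)*44 = -9*(-35)*44 = 315*44 = 13860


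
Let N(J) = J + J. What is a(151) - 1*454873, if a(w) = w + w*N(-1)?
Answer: -455024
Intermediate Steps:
N(J) = 2*J
a(w) = -w (a(w) = w + w*(2*(-1)) = w + w*(-2) = w - 2*w = -w)
a(151) - 1*454873 = -1*151 - 1*454873 = -151 - 454873 = -455024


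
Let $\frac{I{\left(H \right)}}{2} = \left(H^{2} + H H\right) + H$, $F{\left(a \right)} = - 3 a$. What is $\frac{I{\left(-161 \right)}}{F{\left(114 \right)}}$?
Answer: $- \frac{17227}{57} \approx -302.23$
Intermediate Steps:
$I{\left(H \right)} = 2 H + 4 H^{2}$ ($I{\left(H \right)} = 2 \left(\left(H^{2} + H H\right) + H\right) = 2 \left(\left(H^{2} + H^{2}\right) + H\right) = 2 \left(2 H^{2} + H\right) = 2 \left(H + 2 H^{2}\right) = 2 H + 4 H^{2}$)
$\frac{I{\left(-161 \right)}}{F{\left(114 \right)}} = \frac{2 \left(-161\right) \left(1 + 2 \left(-161\right)\right)}{\left(-3\right) 114} = \frac{2 \left(-161\right) \left(1 - 322\right)}{-342} = 2 \left(-161\right) \left(-321\right) \left(- \frac{1}{342}\right) = 103362 \left(- \frac{1}{342}\right) = - \frac{17227}{57}$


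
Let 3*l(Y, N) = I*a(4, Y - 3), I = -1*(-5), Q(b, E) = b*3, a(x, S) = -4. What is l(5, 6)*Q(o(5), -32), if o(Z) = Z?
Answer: -100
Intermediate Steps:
Q(b, E) = 3*b
I = 5
l(Y, N) = -20/3 (l(Y, N) = (5*(-4))/3 = (1/3)*(-20) = -20/3)
l(5, 6)*Q(o(5), -32) = -20*5 = -20/3*15 = -100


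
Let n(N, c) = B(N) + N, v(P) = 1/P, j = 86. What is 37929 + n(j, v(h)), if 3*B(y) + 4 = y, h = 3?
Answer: 114127/3 ≈ 38042.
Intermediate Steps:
B(y) = -4/3 + y/3
n(N, c) = -4/3 + 4*N/3 (n(N, c) = (-4/3 + N/3) + N = -4/3 + 4*N/3)
37929 + n(j, v(h)) = 37929 + (-4/3 + (4/3)*86) = 37929 + (-4/3 + 344/3) = 37929 + 340/3 = 114127/3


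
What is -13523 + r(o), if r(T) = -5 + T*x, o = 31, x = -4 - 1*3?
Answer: -13745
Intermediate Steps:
x = -7 (x = -4 - 3 = -7)
r(T) = -5 - 7*T (r(T) = -5 + T*(-7) = -5 - 7*T)
-13523 + r(o) = -13523 + (-5 - 7*31) = -13523 + (-5 - 217) = -13523 - 222 = -13745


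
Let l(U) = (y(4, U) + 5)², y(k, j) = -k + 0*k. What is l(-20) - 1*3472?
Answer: -3471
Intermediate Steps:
y(k, j) = -k (y(k, j) = -k + 0 = -k)
l(U) = 1 (l(U) = (-1*4 + 5)² = (-4 + 5)² = 1² = 1)
l(-20) - 1*3472 = 1 - 1*3472 = 1 - 3472 = -3471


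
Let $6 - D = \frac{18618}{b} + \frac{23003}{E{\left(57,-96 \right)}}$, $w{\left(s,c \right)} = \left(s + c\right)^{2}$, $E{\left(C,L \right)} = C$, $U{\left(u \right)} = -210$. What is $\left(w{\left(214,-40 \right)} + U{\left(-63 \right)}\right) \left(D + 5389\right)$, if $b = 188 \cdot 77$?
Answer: $\frac{10316482654673}{68761} \approx 1.5003 \cdot 10^{8}$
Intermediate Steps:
$w{\left(s,c \right)} = \left(c + s\right)^{2}$
$b = 14476$
$D = - \frac{164550931}{412566}$ ($D = 6 - \left(\frac{18618}{14476} + \frac{23003}{57}\right) = 6 - \left(18618 \cdot \frac{1}{14476} + 23003 \cdot \frac{1}{57}\right) = 6 - \left(\frac{9309}{7238} + \frac{23003}{57}\right) = 6 - \frac{167026327}{412566} = - \frac{164550931}{412566} \approx -398.85$)
$\left(w{\left(214,-40 \right)} + U{\left(-63 \right)}\right) \left(D + 5389\right) = \left(\left(-40 + 214\right)^{2} - 210\right) \left(- \frac{164550931}{412566} + 5389\right) = \left(174^{2} - 210\right) \frac{2058767243}{412566} = \left(30276 - 210\right) \frac{2058767243}{412566} = 30066 \cdot \frac{2058767243}{412566} = \frac{10316482654673}{68761}$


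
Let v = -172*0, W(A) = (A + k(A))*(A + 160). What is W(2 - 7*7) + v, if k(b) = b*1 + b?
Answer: -15933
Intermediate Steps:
k(b) = 2*b (k(b) = b + b = 2*b)
W(A) = 3*A*(160 + A) (W(A) = (A + 2*A)*(A + 160) = (3*A)*(160 + A) = 3*A*(160 + A))
v = 0
W(2 - 7*7) + v = 3*(2 - 7*7)*(160 + (2 - 7*7)) + 0 = 3*(2 - 49)*(160 + (2 - 49)) + 0 = 3*(-47)*(160 - 47) + 0 = 3*(-47)*113 + 0 = -15933 + 0 = -15933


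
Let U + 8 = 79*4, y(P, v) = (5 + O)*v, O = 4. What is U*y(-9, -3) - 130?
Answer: -8446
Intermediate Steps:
y(P, v) = 9*v (y(P, v) = (5 + 4)*v = 9*v)
U = 308 (U = -8 + 79*4 = -8 + 316 = 308)
U*y(-9, -3) - 130 = 308*(9*(-3)) - 130 = 308*(-27) - 130 = -8316 - 130 = -8446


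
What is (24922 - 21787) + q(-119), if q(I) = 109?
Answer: 3244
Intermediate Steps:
(24922 - 21787) + q(-119) = (24922 - 21787) + 109 = 3135 + 109 = 3244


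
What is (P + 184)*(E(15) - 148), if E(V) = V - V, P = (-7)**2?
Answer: -34484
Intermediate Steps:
P = 49
E(V) = 0
(P + 184)*(E(15) - 148) = (49 + 184)*(0 - 148) = 233*(-148) = -34484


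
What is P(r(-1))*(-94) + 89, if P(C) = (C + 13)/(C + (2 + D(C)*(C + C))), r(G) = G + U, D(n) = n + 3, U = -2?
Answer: 1029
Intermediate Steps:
D(n) = 3 + n
r(G) = -2 + G (r(G) = G - 2 = -2 + G)
P(C) = (13 + C)/(2 + C + 2*C*(3 + C)) (P(C) = (C + 13)/(C + (2 + (3 + C)*(C + C))) = (13 + C)/(C + (2 + (3 + C)*(2*C))) = (13 + C)/(C + (2 + 2*C*(3 + C))) = (13 + C)/(2 + C + 2*C*(3 + C)))
P(r(-1))*(-94) + 89 = ((13 + (-2 - 1))/(2 + (-2 - 1) + 2*(-2 - 1)*(3 + (-2 - 1))))*(-94) + 89 = ((13 - 3)/(2 - 3 + 2*(-3)*(3 - 3)))*(-94) + 89 = (10/(2 - 3 + 2*(-3)*0))*(-94) + 89 = (10/(2 - 3 + 0))*(-94) + 89 = (10/(-1))*(-94) + 89 = -1*10*(-94) + 89 = -10*(-94) + 89 = 940 + 89 = 1029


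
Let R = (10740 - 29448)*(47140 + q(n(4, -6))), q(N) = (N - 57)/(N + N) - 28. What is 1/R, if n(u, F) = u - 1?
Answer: -1/881202924 ≈ -1.1348e-9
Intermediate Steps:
n(u, F) = -1 + u
q(N) = -28 + (-57 + N)/(2*N) (q(N) = (-57 + N)/((2*N)) - 28 = (-57 + N)*(1/(2*N)) - 28 = (-57 + N)/(2*N) - 28 = -28 + (-57 + N)/(2*N))
R = -881202924 (R = (10740 - 29448)*(47140 + (-57 - 55*(-1 + 4))/(2*(-1 + 4))) = -18708*(47140 + (½)*(-57 - 55*3)/3) = -18708*(47140 + (½)*(⅓)*(-57 - 165)) = -18708*(47140 + (½)*(⅓)*(-222)) = -18708*(47140 - 37) = -18708*47103 = -881202924)
1/R = 1/(-881202924) = -1/881202924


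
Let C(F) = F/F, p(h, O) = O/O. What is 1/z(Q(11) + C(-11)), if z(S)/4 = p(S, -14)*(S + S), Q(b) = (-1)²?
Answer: 1/16 ≈ 0.062500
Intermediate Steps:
p(h, O) = 1
Q(b) = 1
C(F) = 1
z(S) = 8*S (z(S) = 4*(1*(S + S)) = 4*(1*(2*S)) = 4*(2*S) = 8*S)
1/z(Q(11) + C(-11)) = 1/(8*(1 + 1)) = 1/(8*2) = 1/16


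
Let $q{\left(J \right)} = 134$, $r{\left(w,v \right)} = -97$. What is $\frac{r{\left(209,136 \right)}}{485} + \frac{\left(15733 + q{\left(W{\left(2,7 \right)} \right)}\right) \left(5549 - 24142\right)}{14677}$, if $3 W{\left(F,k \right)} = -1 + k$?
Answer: $- \frac{1475090332}{73385} \approx -20101.0$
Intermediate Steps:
$W{\left(F,k \right)} = - \frac{1}{3} + \frac{k}{3}$ ($W{\left(F,k \right)} = \frac{-1 + k}{3} = - \frac{1}{3} + \frac{k}{3}$)
$\frac{r{\left(209,136 \right)}}{485} + \frac{\left(15733 + q{\left(W{\left(2,7 \right)} \right)}\right) \left(5549 - 24142\right)}{14677} = - \frac{97}{485} + \frac{\left(15733 + 134\right) \left(5549 - 24142\right)}{14677} = \left(-97\right) \frac{1}{485} + 15867 \left(-18593\right) \frac{1}{14677} = - \frac{1}{5} - \frac{295015131}{14677} = - \frac{1475090332}{73385}$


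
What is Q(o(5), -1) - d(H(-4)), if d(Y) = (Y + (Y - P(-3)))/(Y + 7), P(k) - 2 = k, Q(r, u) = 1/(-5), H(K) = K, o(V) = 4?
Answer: 32/15 ≈ 2.1333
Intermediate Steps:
Q(r, u) = -⅕
P(k) = 2 + k
d(Y) = (1 + 2*Y)/(7 + Y) (d(Y) = (Y + (Y - (2 - 3)))/(Y + 7) = (Y + (Y - 1*(-1)))/(7 + Y) = (Y + (Y + 1))/(7 + Y) = (Y + (1 + Y))/(7 + Y) = (1 + 2*Y)/(7 + Y))
Q(o(5), -1) - d(H(-4)) = -⅕ - (1 + 2*(-4))/(7 - 4) = -⅕ - (1 - 8)/3 = -⅕ - (-7)/3 = -⅕ - 1*(-7/3) = -⅕ + 7/3 = 32/15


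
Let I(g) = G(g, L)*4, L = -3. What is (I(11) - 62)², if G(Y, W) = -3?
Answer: 5476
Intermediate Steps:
I(g) = -12 (I(g) = -3*4 = -12)
(I(11) - 62)² = (-12 - 62)² = (-74)² = 5476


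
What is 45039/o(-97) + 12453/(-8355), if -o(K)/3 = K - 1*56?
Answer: 41176102/426105 ≈ 96.634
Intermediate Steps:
o(K) = 168 - 3*K (o(K) = -3*(K - 1*56) = -3*(K - 56) = -3*(-56 + K) = 168 - 3*K)
45039/o(-97) + 12453/(-8355) = 45039/(168 - 3*(-97)) + 12453/(-8355) = 45039/(168 + 291) + 12453*(-1/8355) = 45039/459 - 4151/2785 = 45039*(1/459) - 4151/2785 = 15013/153 - 4151/2785 = 41176102/426105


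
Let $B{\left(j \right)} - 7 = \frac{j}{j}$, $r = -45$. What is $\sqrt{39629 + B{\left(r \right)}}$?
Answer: $\sqrt{39637} \approx 199.09$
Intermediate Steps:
$B{\left(j \right)} = 8$ ($B{\left(j \right)} = 7 + \frac{j}{j} = 7 + 1 = 8$)
$\sqrt{39629 + B{\left(r \right)}} = \sqrt{39629 + 8} = \sqrt{39637}$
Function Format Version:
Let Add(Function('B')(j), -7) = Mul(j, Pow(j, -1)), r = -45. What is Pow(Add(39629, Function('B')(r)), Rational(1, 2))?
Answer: Pow(39637, Rational(1, 2)) ≈ 199.09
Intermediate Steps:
Function('B')(j) = 8 (Function('B')(j) = Add(7, Mul(j, Pow(j, -1))) = Add(7, 1) = 8)
Pow(Add(39629, Function('B')(r)), Rational(1, 2)) = Pow(Add(39629, 8), Rational(1, 2)) = Pow(39637, Rational(1, 2))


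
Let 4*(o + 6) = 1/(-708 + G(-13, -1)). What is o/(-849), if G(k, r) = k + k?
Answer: 17617/2492664 ≈ 0.0070675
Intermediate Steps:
G(k, r) = 2*k
o = -17617/2936 (o = -6 + 1/(4*(-708 + 2*(-13))) = -6 + 1/(4*(-708 - 26)) = -6 + (¼)/(-734) = -6 + (¼)*(-1/734) = -6 - 1/2936 = -17617/2936 ≈ -6.0003)
o/(-849) = -17617/2936/(-849) = -17617/2936*(-1/849) = 17617/2492664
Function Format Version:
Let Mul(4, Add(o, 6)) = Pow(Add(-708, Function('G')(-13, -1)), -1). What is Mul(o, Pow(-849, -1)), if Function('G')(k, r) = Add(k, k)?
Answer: Rational(17617, 2492664) ≈ 0.0070675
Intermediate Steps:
Function('G')(k, r) = Mul(2, k)
o = Rational(-17617, 2936) (o = Add(-6, Mul(Rational(1, 4), Pow(Add(-708, Mul(2, -13)), -1))) = Add(-6, Mul(Rational(1, 4), Pow(Add(-708, -26), -1))) = Add(-6, Mul(Rational(1, 4), Pow(-734, -1))) = Add(-6, Mul(Rational(1, 4), Rational(-1, 734))) = Add(-6, Rational(-1, 2936)) = Rational(-17617, 2936) ≈ -6.0003)
Mul(o, Pow(-849, -1)) = Mul(Rational(-17617, 2936), Pow(-849, -1)) = Mul(Rational(-17617, 2936), Rational(-1, 849)) = Rational(17617, 2492664)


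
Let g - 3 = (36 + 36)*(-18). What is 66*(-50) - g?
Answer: -2007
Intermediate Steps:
g = -1293 (g = 3 + (36 + 36)*(-18) = 3 + 72*(-18) = 3 - 1296 = -1293)
66*(-50) - g = 66*(-50) - 1*(-1293) = -3300 + 1293 = -2007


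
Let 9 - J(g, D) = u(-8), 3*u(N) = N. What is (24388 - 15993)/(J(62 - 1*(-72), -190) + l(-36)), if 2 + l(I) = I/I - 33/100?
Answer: 2518500/3101 ≈ 812.16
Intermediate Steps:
u(N) = N/3
J(g, D) = 35/3 (J(g, D) = 9 - (-8)/3 = 9 - 1*(-8/3) = 9 + 8/3 = 35/3)
l(I) = -133/100 (l(I) = -2 + (I/I - 33/100) = -2 + (1 - 33*1/100) = -2 + (1 - 33/100) = -2 + 67/100 = -133/100)
(24388 - 15993)/(J(62 - 1*(-72), -190) + l(-36)) = (24388 - 15993)/(35/3 - 133/100) = 8395/(3101/300) = 8395*(300/3101) = 2518500/3101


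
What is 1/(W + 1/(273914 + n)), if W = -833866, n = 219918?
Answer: -493832/411789714511 ≈ -1.1992e-6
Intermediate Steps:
1/(W + 1/(273914 + n)) = 1/(-833866 + 1/(273914 + 219918)) = 1/(-833866 + 1/493832) = 1/(-411789714511/493832) = -493832/411789714511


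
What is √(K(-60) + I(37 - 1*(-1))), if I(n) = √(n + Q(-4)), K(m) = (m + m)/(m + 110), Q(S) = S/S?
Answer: √(-60 + 25*√39)/5 ≈ 1.9609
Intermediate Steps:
Q(S) = 1
K(m) = 2*m/(110 + m) (K(m) = (2*m)/(110 + m) = 2*m/(110 + m))
I(n) = √(1 + n) (I(n) = √(n + 1) = √(1 + n))
√(K(-60) + I(37 - 1*(-1))) = √(2*(-60)/(110 - 60) + √(1 + (37 - 1*(-1)))) = √(2*(-60)/50 + √(1 + (37 + 1))) = √(2*(-60)*(1/50) + √(1 + 38)) = √(-12/5 + √39)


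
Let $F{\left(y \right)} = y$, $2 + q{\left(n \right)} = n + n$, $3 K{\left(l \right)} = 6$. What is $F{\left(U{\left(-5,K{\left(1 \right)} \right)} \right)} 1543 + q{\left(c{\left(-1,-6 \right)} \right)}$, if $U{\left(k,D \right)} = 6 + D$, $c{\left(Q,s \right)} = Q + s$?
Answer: $12328$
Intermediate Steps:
$K{\left(l \right)} = 2$ ($K{\left(l \right)} = \frac{1}{3} \cdot 6 = 2$)
$q{\left(n \right)} = -2 + 2 n$ ($q{\left(n \right)} = -2 + \left(n + n\right) = -2 + 2 n$)
$F{\left(U{\left(-5,K{\left(1 \right)} \right)} \right)} 1543 + q{\left(c{\left(-1,-6 \right)} \right)} = \left(6 + 2\right) 1543 + \left(-2 + 2 \left(-1 - 6\right)\right) = 8 \cdot 1543 + \left(-2 + 2 \left(-7\right)\right) = 12344 - 16 = 12328$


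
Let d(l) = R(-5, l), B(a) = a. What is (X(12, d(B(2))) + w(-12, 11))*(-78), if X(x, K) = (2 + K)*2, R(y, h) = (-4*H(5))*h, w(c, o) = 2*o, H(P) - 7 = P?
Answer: 12948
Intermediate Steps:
H(P) = 7 + P
R(y, h) = -48*h (R(y, h) = (-4*(7 + 5))*h = (-4*12)*h = -48*h)
d(l) = -48*l
X(x, K) = 4 + 2*K
(X(12, d(B(2))) + w(-12, 11))*(-78) = ((4 + 2*(-48*2)) + 2*11)*(-78) = ((4 + 2*(-96)) + 22)*(-78) = ((4 - 192) + 22)*(-78) = (-188 + 22)*(-78) = -166*(-78) = 12948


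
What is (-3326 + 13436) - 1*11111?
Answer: -1001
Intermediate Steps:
(-3326 + 13436) - 1*11111 = 10110 - 11111 = -1001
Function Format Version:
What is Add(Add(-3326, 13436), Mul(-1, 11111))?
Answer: -1001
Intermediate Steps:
Add(Add(-3326, 13436), Mul(-1, 11111)) = Add(10110, -11111) = -1001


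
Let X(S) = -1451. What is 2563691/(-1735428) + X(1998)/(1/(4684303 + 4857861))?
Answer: -24028180691128283/1735428 ≈ -1.3846e+10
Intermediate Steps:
2563691/(-1735428) + X(1998)/(1/(4684303 + 4857861)) = 2563691/(-1735428) - 1451/(1/(4684303 + 4857861)) = 2563691*(-1/1735428) - 1451/(1/9542164) = -2563691/1735428 - 1451/1/9542164 = -2563691/1735428 - 1451*9542164 = -2563691/1735428 - 13845679964 = -24028180691128283/1735428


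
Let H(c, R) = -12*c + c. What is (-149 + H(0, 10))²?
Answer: 22201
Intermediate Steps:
H(c, R) = -11*c
(-149 + H(0, 10))² = (-149 - 11*0)² = (-149 + 0)² = (-149)² = 22201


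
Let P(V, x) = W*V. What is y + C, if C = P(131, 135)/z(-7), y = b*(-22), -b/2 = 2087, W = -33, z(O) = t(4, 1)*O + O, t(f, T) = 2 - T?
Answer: 1289915/14 ≈ 92137.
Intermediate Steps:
z(O) = 2*O (z(O) = (2 - 1*1)*O + O = (2 - 1)*O + O = 1*O + O = O + O = 2*O)
b = -4174 (b = -2*2087 = -4174)
P(V, x) = -33*V
y = 91828 (y = -4174*(-22) = 91828)
C = 4323/14 (C = (-33*131)/((2*(-7))) = -4323/(-14) = -4323*(-1/14) = 4323/14 ≈ 308.79)
y + C = 91828 + 4323/14 = 1289915/14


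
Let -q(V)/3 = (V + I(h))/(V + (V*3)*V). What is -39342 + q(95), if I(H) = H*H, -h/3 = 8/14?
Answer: -52377199257/1331330 ≈ -39342.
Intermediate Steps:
h = -12/7 (h = -24/14 = -3*4/7 = -12/7 ≈ -1.7143)
I(H) = H²
q(V) = -3*(144/49 + V)/(V + 3*V²) (q(V) = -3*(V + (-12/7)²)/(V + (V*3)*V) = -3*(V + 144/49)/(V + (3*V)*V) = -3*(144/49 + V)/(V + 3*V²))
-39342 + q(95) = -39342 + (3/49)*(-144 - 49*95)/(95*(1 + 3*95)) = -39342 + (3/49)*(1/95)*(-144 - 4655)/(1 + 285) = -39342 + (3/49)*(1/95)*(-4799)/286 = -39342 + (3/49)*(1/95)*(1/286)*(-4799) = -39342 - 14397/1331330 = -52377199257/1331330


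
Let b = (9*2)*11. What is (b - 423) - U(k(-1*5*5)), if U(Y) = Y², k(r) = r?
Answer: -850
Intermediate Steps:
b = 198 (b = 18*11 = 198)
(b - 423) - U(k(-1*5*5)) = (198 - 423) - (-1*5*5)² = -225 - (-5*5)² = -225 - 1*(-25)² = -225 - 1*625 = -225 - 625 = -850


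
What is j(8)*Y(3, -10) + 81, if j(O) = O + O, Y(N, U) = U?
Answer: -79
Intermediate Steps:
j(O) = 2*O
j(8)*Y(3, -10) + 81 = (2*8)*(-10) + 81 = 16*(-10) + 81 = -160 + 81 = -79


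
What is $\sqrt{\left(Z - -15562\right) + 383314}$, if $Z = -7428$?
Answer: $2 \sqrt{97862} \approx 625.66$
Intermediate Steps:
$\sqrt{\left(Z - -15562\right) + 383314} = \sqrt{\left(-7428 - -15562\right) + 383314} = \sqrt{\left(-7428 + 15562\right) + 383314} = \sqrt{8134 + 383314} = \sqrt{391448} = 2 \sqrt{97862}$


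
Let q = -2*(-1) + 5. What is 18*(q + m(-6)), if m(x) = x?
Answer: 18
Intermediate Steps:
q = 7 (q = 2 + 5 = 7)
18*(q + m(-6)) = 18*(7 - 6) = 18*1 = 18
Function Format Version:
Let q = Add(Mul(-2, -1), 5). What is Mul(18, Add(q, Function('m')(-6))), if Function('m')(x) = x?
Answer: 18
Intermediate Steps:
q = 7 (q = Add(2, 5) = 7)
Mul(18, Add(q, Function('m')(-6))) = Mul(18, Add(7, -6)) = Mul(18, 1) = 18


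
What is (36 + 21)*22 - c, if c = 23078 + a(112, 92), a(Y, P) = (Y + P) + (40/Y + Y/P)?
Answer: -7093523/322 ≈ -22030.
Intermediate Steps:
a(Y, P) = P + Y + 40/Y + Y/P (a(Y, P) = (P + Y) + (40/Y + Y/P) = P + Y + 40/Y + Y/P)
c = 7497311/322 (c = 23078 + (92 + 112 + 40/112 + 112/92) = 23078 + (92 + 112 + 40*(1/112) + 112*(1/92)) = 23078 + (92 + 112 + 5/14 + 28/23) = 23078 + 66195/322 = 7497311/322 ≈ 23284.)
(36 + 21)*22 - c = (36 + 21)*22 - 1*7497311/322 = 57*22 - 7497311/322 = 1254 - 7497311/322 = -7093523/322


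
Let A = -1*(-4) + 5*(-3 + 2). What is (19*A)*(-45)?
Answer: 855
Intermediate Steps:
A = -1 (A = 4 + 5*(-1) = 4 - 5 = -1)
(19*A)*(-45) = (19*(-1))*(-45) = -19*(-45) = 855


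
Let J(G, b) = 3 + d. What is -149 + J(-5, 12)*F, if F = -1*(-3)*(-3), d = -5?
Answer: -131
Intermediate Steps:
J(G, b) = -2 (J(G, b) = 3 - 5 = -2)
F = -9 (F = 3*(-3) = -9)
-149 + J(-5, 12)*F = -149 - 2*(-9) = -149 + 18 = -131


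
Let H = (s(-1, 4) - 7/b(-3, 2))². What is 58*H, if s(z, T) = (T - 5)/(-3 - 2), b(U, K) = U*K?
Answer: 48749/450 ≈ 108.33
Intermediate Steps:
b(U, K) = K*U
s(z, T) = 1 - T/5 (s(z, T) = (-5 + T)/(-5) = (-5 + T)*(-⅕) = 1 - T/5)
H = 1681/900 (H = ((1 - ⅕*4) - 7/(2*(-3)))² = ((1 - ⅘) - 7/(-6))² = (⅕ - 7*(-⅙))² = (⅕ + 7/6)² = (41/30)² = 1681/900 ≈ 1.8678)
58*H = 58*(1681/900) = 48749/450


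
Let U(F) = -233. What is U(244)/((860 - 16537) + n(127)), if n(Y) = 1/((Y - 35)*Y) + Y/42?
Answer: 57169812/3845829473 ≈ 0.014865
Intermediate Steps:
n(Y) = Y/42 + 1/(Y*(-35 + Y)) (n(Y) = 1/((-35 + Y)*Y) + Y*(1/42) = 1/(Y*(-35 + Y)) + Y/42 = Y/42 + 1/(Y*(-35 + Y)))
U(244)/((860 - 16537) + n(127)) = -233/((860 - 16537) + (1/42)*(42 + 127³ - 35*127²)/(127*(-35 + 127))) = -233/(-15677 + (1/42)*(1/127)*(42 + 2048383 - 35*16129)/92) = -233/(-15677 + (1/42)*(1/127)*(1/92)*(42 + 2048383 - 564515)) = -233/(-15677 + (1/42)*(1/127)*(1/92)*1483910) = -233/(-15677 + 741955/245364) = -233/(-3845829473/245364) = -233*(-245364/3845829473) = 57169812/3845829473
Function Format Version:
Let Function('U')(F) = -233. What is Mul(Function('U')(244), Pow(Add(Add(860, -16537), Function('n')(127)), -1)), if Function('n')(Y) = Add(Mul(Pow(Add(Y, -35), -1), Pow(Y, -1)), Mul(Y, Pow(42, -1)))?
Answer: Rational(57169812, 3845829473) ≈ 0.014865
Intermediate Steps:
Function('n')(Y) = Add(Mul(Rational(1, 42), Y), Mul(Pow(Y, -1), Pow(Add(-35, Y), -1))) (Function('n')(Y) = Add(Mul(Pow(Add(-35, Y), -1), Pow(Y, -1)), Mul(Y, Rational(1, 42))) = Add(Mul(Pow(Y, -1), Pow(Add(-35, Y), -1)), Mul(Rational(1, 42), Y)) = Add(Mul(Rational(1, 42), Y), Mul(Pow(Y, -1), Pow(Add(-35, Y), -1))))
Mul(Function('U')(244), Pow(Add(Add(860, -16537), Function('n')(127)), -1)) = Mul(-233, Pow(Add(Add(860, -16537), Mul(Rational(1, 42), Pow(127, -1), Pow(Add(-35, 127), -1), Add(42, Pow(127, 3), Mul(-35, Pow(127, 2))))), -1)) = Mul(-233, Pow(Add(-15677, Mul(Rational(1, 42), Rational(1, 127), Pow(92, -1), Add(42, 2048383, Mul(-35, 16129)))), -1)) = Mul(-233, Pow(Add(-15677, Mul(Rational(1, 42), Rational(1, 127), Rational(1, 92), Add(42, 2048383, -564515))), -1)) = Mul(-233, Pow(Add(-15677, Mul(Rational(1, 42), Rational(1, 127), Rational(1, 92), 1483910)), -1)) = Mul(-233, Pow(Add(-15677, Rational(741955, 245364)), -1)) = Mul(-233, Pow(Rational(-3845829473, 245364), -1)) = Mul(-233, Rational(-245364, 3845829473)) = Rational(57169812, 3845829473)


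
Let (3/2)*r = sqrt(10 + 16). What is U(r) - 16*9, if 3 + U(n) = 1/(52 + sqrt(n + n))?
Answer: -23249859/158183 + 3*sqrt(26)/316366 - 39*sqrt(3)*26**(1/4)/158183 - sqrt(3)*26**(3/4)/8225516 ≈ -146.98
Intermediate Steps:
r = 2*sqrt(26)/3 (r = 2*sqrt(10 + 16)/3 = 2*sqrt(26)/3 ≈ 3.3993)
U(n) = -3 + 1/(52 + sqrt(2)*sqrt(n)) (U(n) = -3 + 1/(52 + sqrt(n + n)) = -3 + 1/(52 + sqrt(2*n)) = -3 + 1/(52 + sqrt(2)*sqrt(n)))
U(r) - 16*9 = (-155 - 3*sqrt(2)*sqrt(2*sqrt(26)/3))/(52 + sqrt(2)*sqrt(2*sqrt(26)/3)) - 16*9 = (-155 - 3*sqrt(2)*2**(3/4)*(sqrt(3)*13**(1/4))/3)/(52 + sqrt(2)*(2**(3/4)*(sqrt(3)*13**(1/4))/3)) - 1*144 = (-155 - 2*sqrt(3)*26**(1/4))/(52 + 2*sqrt(3)*26**(1/4)/3) - 144 = -144 + (-155 - 2*sqrt(3)*26**(1/4))/(52 + 2*sqrt(3)*26**(1/4)/3)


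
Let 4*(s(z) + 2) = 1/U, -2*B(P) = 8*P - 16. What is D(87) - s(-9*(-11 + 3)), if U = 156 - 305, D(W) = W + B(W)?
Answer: -149595/596 ≈ -251.00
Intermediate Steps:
B(P) = 8 - 4*P (B(P) = -(8*P - 16)/2 = -(-16 + 8*P)/2 = 8 - 4*P)
D(W) = 8 - 3*W (D(W) = W + (8 - 4*W) = 8 - 3*W)
U = -149
s(z) = -1193/596 (s(z) = -2 + (¼)/(-149) = -2 + (¼)*(-1/149) = -2 - 1/596 = -1193/596)
D(87) - s(-9*(-11 + 3)) = (8 - 3*87) - 1*(-1193/596) = (8 - 261) + 1193/596 = -253 + 1193/596 = -149595/596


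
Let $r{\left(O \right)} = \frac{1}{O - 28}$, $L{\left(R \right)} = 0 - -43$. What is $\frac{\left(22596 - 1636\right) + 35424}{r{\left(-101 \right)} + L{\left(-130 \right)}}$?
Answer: $\frac{3636768}{2773} \approx 1311.5$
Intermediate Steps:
$L{\left(R \right)} = 43$ ($L{\left(R \right)} = 0 + 43 = 43$)
$r{\left(O \right)} = \frac{1}{-28 + O}$
$\frac{\left(22596 - 1636\right) + 35424}{r{\left(-101 \right)} + L{\left(-130 \right)}} = \frac{\left(22596 - 1636\right) + 35424}{\frac{1}{-28 - 101} + 43} = \frac{\left(22596 - 1636\right) + 35424}{\frac{1}{-129} + 43} = \frac{20960 + 35424}{- \frac{1}{129} + 43} = \frac{56384}{\frac{5546}{129}} = 56384 \cdot \frac{129}{5546} = \frac{3636768}{2773}$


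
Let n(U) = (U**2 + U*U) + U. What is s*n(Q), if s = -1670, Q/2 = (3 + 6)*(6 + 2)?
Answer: -69498720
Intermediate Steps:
Q = 144 (Q = 2*((3 + 6)*(6 + 2)) = 2*(9*8) = 2*72 = 144)
n(U) = U + 2*U**2 (n(U) = (U**2 + U**2) + U = 2*U**2 + U = U + 2*U**2)
s*n(Q) = -240480*(1 + 2*144) = -240480*(1 + 288) = -240480*289 = -1670*41616 = -69498720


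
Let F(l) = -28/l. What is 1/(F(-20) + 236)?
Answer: 5/1187 ≈ 0.0042123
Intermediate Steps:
1/(F(-20) + 236) = 1/(-28/(-20) + 236) = 1/(-28*(-1/20) + 236) = 1/(7/5 + 236) = 1/(1187/5) = 5/1187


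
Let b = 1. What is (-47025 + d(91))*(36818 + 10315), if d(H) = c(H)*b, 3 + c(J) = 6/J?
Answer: -201707653086/91 ≈ -2.2166e+9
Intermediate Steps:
c(J) = -3 + 6/J
d(H) = -3 + 6/H (d(H) = (-3 + 6/H)*1 = -3 + 6/H)
(-47025 + d(91))*(36818 + 10315) = (-47025 + (-3 + 6/91))*(36818 + 10315) = (-47025 + (-3 + 6*(1/91)))*47133 = (-47025 + (-3 + 6/91))*47133 = (-47025 - 267/91)*47133 = -4279542/91*47133 = -201707653086/91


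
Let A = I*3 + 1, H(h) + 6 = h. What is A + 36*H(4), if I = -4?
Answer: -83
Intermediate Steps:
H(h) = -6 + h
A = -11 (A = -4*3 + 1 = -12 + 1 = -11)
A + 36*H(4) = -11 + 36*(-6 + 4) = -11 + 36*(-2) = -11 - 72 = -83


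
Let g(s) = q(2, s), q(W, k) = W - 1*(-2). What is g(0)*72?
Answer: 288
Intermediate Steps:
q(W, k) = 2 + W (q(W, k) = W + 2 = 2 + W)
g(s) = 4 (g(s) = 2 + 2 = 4)
g(0)*72 = 4*72 = 288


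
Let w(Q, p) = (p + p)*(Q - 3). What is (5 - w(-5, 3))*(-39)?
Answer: -2067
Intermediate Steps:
w(Q, p) = 2*p*(-3 + Q) (w(Q, p) = (2*p)*(-3 + Q) = 2*p*(-3 + Q))
(5 - w(-5, 3))*(-39) = (5 - 2*3*(-3 - 5))*(-39) = (5 - 2*3*(-8))*(-39) = (5 - 1*(-48))*(-39) = (5 + 48)*(-39) = 53*(-39) = -2067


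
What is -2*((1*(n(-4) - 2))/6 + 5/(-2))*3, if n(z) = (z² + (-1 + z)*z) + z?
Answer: -15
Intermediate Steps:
n(z) = z + z² + z*(-1 + z) (n(z) = (z² + z*(-1 + z)) + z = z + z² + z*(-1 + z))
-2*((1*(n(-4) - 2))/6 + 5/(-2))*3 = -2*((1*(2*(-4)² - 2))/6 + 5/(-2))*3 = -2*((1*(2*16 - 2))*(⅙) + 5*(-½))*3 = -2*((1*(32 - 2))*(⅙) - 5/2)*3 = -2*((1*30)*(⅙) - 5/2)*3 = -2*(30*(⅙) - 5/2)*3 = -2*(5 - 5/2)*3 = -2*5/2*3 = -5*3 = -15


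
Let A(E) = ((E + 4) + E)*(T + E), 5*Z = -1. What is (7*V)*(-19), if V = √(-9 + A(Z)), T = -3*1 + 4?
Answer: -399*I*√17/5 ≈ -329.02*I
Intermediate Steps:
Z = -⅕ (Z = (⅕)*(-1) = -⅕ ≈ -0.20000)
T = 1 (T = -3 + 4 = 1)
A(E) = (1 + E)*(4 + 2*E) (A(E) = ((E + 4) + E)*(1 + E) = ((4 + E) + E)*(1 + E) = (4 + 2*E)*(1 + E) = (1 + E)*(4 + 2*E))
V = 3*I*√17/5 (V = √(-9 + (4 + 2*(-⅕)² + 6*(-⅕))) = √(-9 + (4 + 2*(1/25) - 6/5)) = √(-9 + (4 + 2/25 - 6/5)) = √(-9 + 72/25) = √(-153/25) = 3*I*√17/5 ≈ 2.4739*I)
(7*V)*(-19) = (7*(3*I*√17/5))*(-19) = (21*I*√17/5)*(-19) = -399*I*√17/5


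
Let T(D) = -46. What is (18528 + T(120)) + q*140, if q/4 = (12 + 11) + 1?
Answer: 31922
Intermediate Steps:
q = 96 (q = 4*((12 + 11) + 1) = 4*(23 + 1) = 4*24 = 96)
(18528 + T(120)) + q*140 = (18528 - 46) + 96*140 = 18482 + 13440 = 31922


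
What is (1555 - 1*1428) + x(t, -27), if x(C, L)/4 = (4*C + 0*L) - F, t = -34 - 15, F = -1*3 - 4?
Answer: -629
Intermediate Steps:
F = -7 (F = -3 - 4 = -7)
t = -49
x(C, L) = 28 + 16*C (x(C, L) = 4*((4*C + 0*L) - 1*(-7)) = 4*((4*C + 0) + 7) = 4*(4*C + 7) = 4*(7 + 4*C) = 28 + 16*C)
(1555 - 1*1428) + x(t, -27) = (1555 - 1*1428) + (28 + 16*(-49)) = (1555 - 1428) + (28 - 784) = 127 - 756 = -629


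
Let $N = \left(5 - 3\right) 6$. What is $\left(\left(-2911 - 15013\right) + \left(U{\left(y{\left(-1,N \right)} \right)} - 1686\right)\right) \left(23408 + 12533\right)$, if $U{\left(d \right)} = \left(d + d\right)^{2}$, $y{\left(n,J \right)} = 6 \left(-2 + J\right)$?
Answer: $-187252610$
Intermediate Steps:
$N = 12$ ($N = 2 \cdot 6 = 12$)
$y{\left(n,J \right)} = -12 + 6 J$
$U{\left(d \right)} = 4 d^{2}$ ($U{\left(d \right)} = \left(2 d\right)^{2} = 4 d^{2}$)
$\left(\left(-2911 - 15013\right) + \left(U{\left(y{\left(-1,N \right)} \right)} - 1686\right)\right) \left(23408 + 12533\right) = \left(\left(-2911 - 15013\right) + \left(4 \left(-12 + 6 \cdot 12\right)^{2} - 1686\right)\right) \left(23408 + 12533\right) = \left(-17924 - \left(1686 - 4 \left(-12 + 72\right)^{2}\right)\right) 35941 = \left(-17924 - \left(1686 - 4 \cdot 60^{2}\right)\right) 35941 = \left(-17924 + \left(4 \cdot 3600 - 1686\right)\right) 35941 = \left(-17924 + \left(14400 - 1686\right)\right) 35941 = \left(-17924 + 12714\right) 35941 = \left(-5210\right) 35941 = -187252610$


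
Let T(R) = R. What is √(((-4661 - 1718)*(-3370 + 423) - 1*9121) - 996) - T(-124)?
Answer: 124 + 6*√521911 ≈ 4458.6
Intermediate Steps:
√(((-4661 - 1718)*(-3370 + 423) - 1*9121) - 996) - T(-124) = √(((-4661 - 1718)*(-3370 + 423) - 1*9121) - 996) - 1*(-124) = √((-6379*(-2947) - 9121) - 996) + 124 = √((18798913 - 9121) - 996) + 124 = √(18789792 - 996) + 124 = √18788796 + 124 = 6*√521911 + 124 = 124 + 6*√521911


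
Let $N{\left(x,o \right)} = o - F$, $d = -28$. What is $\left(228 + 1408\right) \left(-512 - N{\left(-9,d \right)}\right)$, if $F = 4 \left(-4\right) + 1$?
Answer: $-816364$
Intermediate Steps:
$F = -15$ ($F = -16 + 1 = -15$)
$N{\left(x,o \right)} = 15 + o$ ($N{\left(x,o \right)} = o - -15 = o + 15 = 15 + o$)
$\left(228 + 1408\right) \left(-512 - N{\left(-9,d \right)}\right) = \left(228 + 1408\right) \left(-512 - \left(15 - 28\right)\right) = 1636 \left(-512 - -13\right) = 1636 \left(-512 + 13\right) = 1636 \left(-499\right) = -816364$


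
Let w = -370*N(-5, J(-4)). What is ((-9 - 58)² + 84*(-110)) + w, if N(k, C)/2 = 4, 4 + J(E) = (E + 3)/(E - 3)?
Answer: -7711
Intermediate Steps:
J(E) = -4 + (3 + E)/(-3 + E) (J(E) = -4 + (E + 3)/(E - 3) = -4 + (3 + E)/(-3 + E))
N(k, C) = 8 (N(k, C) = 2*4 = 8)
w = -2960 (w = -370*8 = -2960)
((-9 - 58)² + 84*(-110)) + w = ((-9 - 58)² + 84*(-110)) - 2960 = ((-67)² - 9240) - 2960 = (4489 - 9240) - 2960 = -4751 - 2960 = -7711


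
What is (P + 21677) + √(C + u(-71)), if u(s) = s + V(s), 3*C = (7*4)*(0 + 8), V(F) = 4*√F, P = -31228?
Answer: -9551 + √(33 + 36*I*√71)/3 ≈ -9546.7 + 3.8882*I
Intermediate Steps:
C = 224/3 (C = ((7*4)*(0 + 8))/3 = (28*8)/3 = (⅓)*224 = 224/3 ≈ 74.667)
u(s) = s + 4*√s
(P + 21677) + √(C + u(-71)) = (-31228 + 21677) + √(224/3 + (-71 + 4*√(-71))) = -9551 + √(224/3 + (-71 + 4*(I*√71))) = -9551 + √(224/3 + (-71 + 4*I*√71)) = -9551 + √(11/3 + 4*I*√71)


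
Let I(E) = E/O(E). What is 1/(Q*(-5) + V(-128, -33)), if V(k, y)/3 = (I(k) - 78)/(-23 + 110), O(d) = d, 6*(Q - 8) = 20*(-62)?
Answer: 87/86189 ≈ 0.0010094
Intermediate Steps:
Q = -596/3 (Q = 8 + (20*(-62))/6 = 8 + (1/6)*(-1240) = 8 - 620/3 = -596/3 ≈ -198.67)
I(E) = 1 (I(E) = E/E = 1)
V(k, y) = -77/29 (V(k, y) = 3*((1 - 78)/(-23 + 110)) = 3*(-77/87) = -77/29)
1/(Q*(-5) + V(-128, -33)) = 1/(-596/3*(-5) - 77/29) = 1/(2980/3 - 77/29) = 1/(86189/87) = 87/86189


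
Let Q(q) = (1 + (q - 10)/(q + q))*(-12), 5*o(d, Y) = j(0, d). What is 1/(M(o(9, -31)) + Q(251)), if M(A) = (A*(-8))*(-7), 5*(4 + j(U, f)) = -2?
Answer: -6275/420682 ≈ -0.014916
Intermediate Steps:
j(U, f) = -22/5 (j(U, f) = -4 + (⅕)*(-2) = -4 - ⅖ = -22/5)
o(d, Y) = -22/25 (o(d, Y) = (⅕)*(-22/5) = -22/25)
M(A) = 56*A (M(A) = -8*A*(-7) = 56*A)
Q(q) = -12 - 6*(-10 + q)/q (Q(q) = (1 + (-10 + q)/((2*q)))*(-12) = (1 + (-10 + q)*(1/(2*q)))*(-12) = (1 + (-10 + q)/(2*q))*(-12) = -12 - 6*(-10 + q)/q)
1/(M(o(9, -31)) + Q(251)) = 1/(56*(-22/25) + (-18 + 60/251)) = 1/(-1232/25 + (-18 + 60*(1/251))) = 1/(-1232/25 + (-18 + 60/251)) = 1/(-1232/25 - 4458/251) = 1/(-420682/6275) = -6275/420682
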